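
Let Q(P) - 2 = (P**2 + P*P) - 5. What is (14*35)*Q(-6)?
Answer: 33810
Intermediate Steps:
Q(P) = -3 + 2*P**2 (Q(P) = 2 + ((P**2 + P*P) - 5) = 2 + ((P**2 + P**2) - 5) = 2 + (2*P**2 - 5) = 2 + (-5 + 2*P**2) = -3 + 2*P**2)
(14*35)*Q(-6) = (14*35)*(-3 + 2*(-6)**2) = 490*(-3 + 2*36) = 490*(-3 + 72) = 490*69 = 33810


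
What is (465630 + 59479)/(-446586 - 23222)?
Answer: -525109/469808 ≈ -1.1177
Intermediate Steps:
(465630 + 59479)/(-446586 - 23222) = 525109/(-469808) = 525109*(-1/469808) = -525109/469808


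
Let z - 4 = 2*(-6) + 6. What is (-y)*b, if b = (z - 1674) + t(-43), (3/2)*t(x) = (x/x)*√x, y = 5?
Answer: 8380 - 10*I*√43/3 ≈ 8380.0 - 21.858*I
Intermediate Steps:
t(x) = 2*√x/3 (t(x) = 2*((x/x)*√x)/3 = 2*(1*√x)/3 = 2*√x/3)
z = -2 (z = 4 + (2*(-6) + 6) = 4 + (-12 + 6) = 4 - 6 = -2)
b = -1676 + 2*I*√43/3 (b = (-2 - 1674) + 2*√(-43)/3 = -1676 + 2*(I*√43)/3 = -1676 + 2*I*√43/3 ≈ -1676.0 + 4.3716*I)
(-y)*b = (-1*5)*(-1676 + 2*I*√43/3) = -5*(-1676 + 2*I*√43/3) = 8380 - 10*I*√43/3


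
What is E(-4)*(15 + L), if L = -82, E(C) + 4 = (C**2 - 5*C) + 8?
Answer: -2680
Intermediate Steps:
E(C) = 4 + C**2 - 5*C (E(C) = -4 + ((C**2 - 5*C) + 8) = -4 + (8 + C**2 - 5*C) = 4 + C**2 - 5*C)
E(-4)*(15 + L) = (4 + (-4)**2 - 5*(-4))*(15 - 82) = (4 + 16 + 20)*(-67) = 40*(-67) = -2680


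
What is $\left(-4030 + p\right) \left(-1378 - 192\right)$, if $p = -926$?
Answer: $7780920$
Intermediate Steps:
$\left(-4030 + p\right) \left(-1378 - 192\right) = \left(-4030 - 926\right) \left(-1378 - 192\right) = \left(-4956\right) \left(-1570\right) = 7780920$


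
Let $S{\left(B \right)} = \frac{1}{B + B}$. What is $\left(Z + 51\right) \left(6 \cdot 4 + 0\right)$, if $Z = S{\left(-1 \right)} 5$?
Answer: $1164$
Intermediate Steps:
$S{\left(B \right)} = \frac{1}{2 B}$
$Z = - \frac{5}{2}$ ($Z = \frac{1}{2 \left(-1\right)} 5 = \frac{1}{2} \left(-1\right) 5 = \left(- \frac{1}{2}\right) 5 = - \frac{5}{2} \approx -2.5$)
$\left(Z + 51\right) \left(6 \cdot 4 + 0\right) = \left(- \frac{5}{2} + 51\right) \left(6 \cdot 4 + 0\right) = \frac{97 \left(24 + 0\right)}{2} = \frac{97}{2} \cdot 24 = 1164$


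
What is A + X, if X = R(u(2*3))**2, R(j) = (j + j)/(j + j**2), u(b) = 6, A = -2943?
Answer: -144203/49 ≈ -2942.9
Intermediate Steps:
R(j) = 2*j/(j + j**2) (R(j) = (2*j)/(j + j**2) = 2*j/(j + j**2))
X = 4/49 (X = (2/(1 + 6))**2 = (2/7)**2 = 4/49 ≈ 0.081633)
A + X = -2943 + 4/49 = -144203/49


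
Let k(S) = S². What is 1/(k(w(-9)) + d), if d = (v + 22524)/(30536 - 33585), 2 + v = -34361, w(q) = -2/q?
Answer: 246969/971155 ≈ 0.25430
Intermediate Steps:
v = -34363 (v = -2 - 34361 = -34363)
d = 11839/3049 (d = (-34363 + 22524)/(30536 - 33585) = -11839/(-3049) = -11839*(-1/3049) = 11839/3049 ≈ 3.8829)
1/(k(w(-9)) + d) = 1/((-2/(-9))² + 11839/3049) = 1/((-2*(-⅑))² + 11839/3049) = 1/((2/9)² + 11839/3049) = 1/(4/81 + 11839/3049) = 1/(971155/246969) = 246969/971155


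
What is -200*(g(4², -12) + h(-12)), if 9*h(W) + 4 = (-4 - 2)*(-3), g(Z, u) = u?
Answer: 18800/9 ≈ 2088.9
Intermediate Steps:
h(W) = 14/9 (h(W) = -4/9 + ((-4 - 2)*(-3))/9 = -4/9 + (-6*(-3))/9 = -4/9 + (⅑)*18 = -4/9 + 2 = 14/9)
-200*(g(4², -12) + h(-12)) = -200*(-12 + 14/9) = -200*(-94/9) = 18800/9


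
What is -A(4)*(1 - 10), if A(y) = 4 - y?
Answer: 0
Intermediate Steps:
-A(4)*(1 - 10) = -(4 - 1*4)*(1 - 10) = -(4 - 4)*(-9) = -0*(-9) = -1*0 = 0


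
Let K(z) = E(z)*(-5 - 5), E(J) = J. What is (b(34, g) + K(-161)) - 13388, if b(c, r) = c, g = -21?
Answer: -11744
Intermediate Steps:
K(z) = -10*z (K(z) = z*(-5 - 5) = z*(-10) = -10*z)
(b(34, g) + K(-161)) - 13388 = (34 - 10*(-161)) - 13388 = (34 + 1610) - 13388 = 1644 - 13388 = -11744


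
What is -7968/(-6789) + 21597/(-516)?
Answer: -15834505/389236 ≈ -40.681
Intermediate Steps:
-7968/(-6789) + 21597/(-516) = -7968*(-1/6789) + 21597*(-1/516) = 2656/2263 - 7199/172 = -15834505/389236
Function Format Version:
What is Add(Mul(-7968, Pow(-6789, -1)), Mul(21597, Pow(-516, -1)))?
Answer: Rational(-15834505, 389236) ≈ -40.681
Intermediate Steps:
Add(Mul(-7968, Pow(-6789, -1)), Mul(21597, Pow(-516, -1))) = Add(Mul(-7968, Rational(-1, 6789)), Mul(21597, Rational(-1, 516))) = Add(Rational(2656, 2263), Rational(-7199, 172)) = Rational(-15834505, 389236)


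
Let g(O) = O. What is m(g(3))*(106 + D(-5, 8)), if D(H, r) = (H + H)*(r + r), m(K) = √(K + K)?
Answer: -54*√6 ≈ -132.27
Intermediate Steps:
m(K) = √2*√K (m(K) = √(2*K) = √2*√K)
D(H, r) = 4*H*r (D(H, r) = (2*H)*(2*r) = 4*H*r)
m(g(3))*(106 + D(-5, 8)) = (√2*√3)*(106 + 4*(-5)*8) = √6*(106 - 160) = √6*(-54) = -54*√6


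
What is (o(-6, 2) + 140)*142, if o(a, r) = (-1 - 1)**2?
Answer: 20448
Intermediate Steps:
o(a, r) = 4 (o(a, r) = (-2)**2 = 4)
(o(-6, 2) + 140)*142 = (4 + 140)*142 = 144*142 = 20448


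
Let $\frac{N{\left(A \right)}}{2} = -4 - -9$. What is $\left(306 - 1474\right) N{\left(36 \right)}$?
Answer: $-11680$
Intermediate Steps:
$N{\left(A \right)} = 10$ ($N{\left(A \right)} = 2 \left(-4 - -9\right) = 2 \left(-4 + 9\right) = 2 \cdot 5 = 10$)
$\left(306 - 1474\right) N{\left(36 \right)} = \left(306 - 1474\right) 10 = \left(-1168\right) 10 = -11680$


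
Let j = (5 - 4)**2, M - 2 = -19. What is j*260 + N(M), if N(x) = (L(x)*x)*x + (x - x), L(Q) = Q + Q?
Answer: -9566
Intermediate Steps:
M = -17 (M = 2 - 19 = -17)
L(Q) = 2*Q
j = 1 (j = 1**2 = 1)
N(x) = 2*x**3 (N(x) = ((2*x)*x)*x + (x - x) = (2*x**2)*x + 0 = 2*x**3 + 0 = 2*x**3)
j*260 + N(M) = 1*260 + 2*(-17)**3 = 260 + 2*(-4913) = 260 - 9826 = -9566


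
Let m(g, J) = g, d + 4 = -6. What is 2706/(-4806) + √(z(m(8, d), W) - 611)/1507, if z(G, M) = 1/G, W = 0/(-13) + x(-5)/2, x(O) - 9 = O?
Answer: -451/801 + 3*I*√1086/6028 ≈ -0.56305 + 0.016401*I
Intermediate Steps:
d = -10 (d = -4 - 6 = -10)
x(O) = 9 + O
W = 2 (W = 0/(-13) + (9 - 5)/2 = 0*(-1/13) + 4*(½) = 0 + 2 = 2)
2706/(-4806) + √(z(m(8, d), W) - 611)/1507 = 2706/(-4806) + √(1/8 - 611)/1507 = 2706*(-1/4806) + √(⅛ - 611)*(1/1507) = -451/801 + √(-4887/8)*(1/1507) = -451/801 + (3*I*√1086/4)*(1/1507) = -451/801 + 3*I*√1086/6028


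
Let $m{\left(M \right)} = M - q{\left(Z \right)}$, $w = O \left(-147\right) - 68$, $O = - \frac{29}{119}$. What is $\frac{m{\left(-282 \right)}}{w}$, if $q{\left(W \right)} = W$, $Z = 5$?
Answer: $\frac{4879}{547} \approx 8.9196$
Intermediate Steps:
$O = - \frac{29}{119}$ ($O = \left(-29\right) \frac{1}{119} = - \frac{29}{119} \approx -0.2437$)
$w = - \frac{547}{17}$ ($w = \left(- \frac{29}{119}\right) \left(-147\right) - 68 = \frac{609}{17} - 68 = - \frac{547}{17} \approx -32.176$)
$m{\left(M \right)} = -5 + M$ ($m{\left(M \right)} = M - 5 = -5 + M$)
$\frac{m{\left(-282 \right)}}{w} = \frac{-5 - 282}{- \frac{547}{17}} = \left(-287\right) \left(- \frac{17}{547}\right) = \frac{4879}{547}$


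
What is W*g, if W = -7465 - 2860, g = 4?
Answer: -41300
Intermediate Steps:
W = -10325
W*g = -10325*4 = -41300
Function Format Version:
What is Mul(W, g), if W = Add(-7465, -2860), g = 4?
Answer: -41300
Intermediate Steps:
W = -10325
Mul(W, g) = Mul(-10325, 4) = -41300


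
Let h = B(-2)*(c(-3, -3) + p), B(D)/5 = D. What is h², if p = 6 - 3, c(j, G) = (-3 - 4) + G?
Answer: 4900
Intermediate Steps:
c(j, G) = -7 + G
B(D) = 5*D
p = 3
h = 70 (h = (5*(-2))*((-7 - 3) + 3) = -10*(-10 + 3) = -10*(-7) = 70)
h² = 70² = 4900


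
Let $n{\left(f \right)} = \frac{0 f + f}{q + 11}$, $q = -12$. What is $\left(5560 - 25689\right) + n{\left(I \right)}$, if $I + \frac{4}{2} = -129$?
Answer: $-19998$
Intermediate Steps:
$I = -131$ ($I = -2 - 129 = -131$)
$n{\left(f \right)} = - f$ ($n{\left(f \right)} = \frac{0 f + f}{-12 + 11} = \frac{0 + f}{-1} = f \left(-1\right) = - f$)
$\left(5560 - 25689\right) + n{\left(I \right)} = \left(5560 - 25689\right) - -131 = -20129 + 131 = -19998$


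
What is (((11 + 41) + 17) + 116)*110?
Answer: 20350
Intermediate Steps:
(((11 + 41) + 17) + 116)*110 = ((52 + 17) + 116)*110 = (69 + 116)*110 = 185*110 = 20350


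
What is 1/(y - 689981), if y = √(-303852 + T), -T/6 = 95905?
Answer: -689981/476074659643 - 3*I*√97698/476074659643 ≈ -1.4493e-6 - 1.9696e-9*I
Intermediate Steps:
T = -575430 (T = -6*95905 = -575430)
y = 3*I*√97698 (y = √(-303852 - 575430) = √(-879282) = 3*I*√97698 ≈ 937.7*I)
1/(y - 689981) = 1/(3*I*√97698 - 689981) = 1/(-689981 + 3*I*√97698)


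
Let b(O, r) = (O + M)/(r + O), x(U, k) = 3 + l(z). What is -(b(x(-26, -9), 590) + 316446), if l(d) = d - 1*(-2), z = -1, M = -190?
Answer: -31328123/99 ≈ -3.1645e+5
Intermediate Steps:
l(d) = 2 + d (l(d) = d + 2 = 2 + d)
x(U, k) = 4 (x(U, k) = 3 + (2 - 1) = 3 + 1 = 4)
b(O, r) = (-190 + O)/(O + r) (b(O, r) = (O - 190)/(r + O) = (-190 + O)/(O + r))
-(b(x(-26, -9), 590) + 316446) = -((-190 + 4)/(4 + 590) + 316446) = -(-186/594 + 316446) = -((1/594)*(-186) + 316446) = -(-31/99 + 316446) = -1*31328123/99 = -31328123/99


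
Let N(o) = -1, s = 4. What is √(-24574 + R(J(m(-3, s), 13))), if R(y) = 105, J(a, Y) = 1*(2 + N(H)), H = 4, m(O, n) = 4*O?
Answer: I*√24469 ≈ 156.43*I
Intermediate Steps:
J(a, Y) = 1 (J(a, Y) = 1*(2 - 1) = 1*1 = 1)
√(-24574 + R(J(m(-3, s), 13))) = √(-24574 + 105) = √(-24469) = I*√24469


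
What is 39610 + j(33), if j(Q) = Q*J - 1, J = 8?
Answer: 39873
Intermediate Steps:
j(Q) = -1 + 8*Q (j(Q) = Q*8 - 1 = 8*Q - 1 = -1 + 8*Q)
39610 + j(33) = 39610 + (-1 + 8*33) = 39610 + (-1 + 264) = 39610 + 263 = 39873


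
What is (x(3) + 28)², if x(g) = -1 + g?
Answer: 900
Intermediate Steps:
(x(3) + 28)² = ((-1 + 3) + 28)² = (2 + 28)² = 30² = 900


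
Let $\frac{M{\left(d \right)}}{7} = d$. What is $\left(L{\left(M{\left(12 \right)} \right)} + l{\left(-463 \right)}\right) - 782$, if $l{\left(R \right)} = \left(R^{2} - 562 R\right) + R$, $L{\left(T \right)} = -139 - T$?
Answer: $473107$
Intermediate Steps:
$M{\left(d \right)} = 7 d$
$l{\left(R \right)} = R^{2} - 561 R$
$\left(L{\left(M{\left(12 \right)} \right)} + l{\left(-463 \right)}\right) - 782 = \left(\left(-139 - 7 \cdot 12\right) - 463 \left(-561 - 463\right)\right) - 782 = \left(\left(-139 - 84\right) - -474112\right) - 782 = \left(\left(-139 - 84\right) + 474112\right) - 782 = \left(-223 + 474112\right) - 782 = 473889 - 782 = 473107$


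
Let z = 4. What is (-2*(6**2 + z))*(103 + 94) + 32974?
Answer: 17214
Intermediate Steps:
(-2*(6**2 + z))*(103 + 94) + 32974 = (-2*(6**2 + 4))*(103 + 94) + 32974 = -2*(36 + 4)*197 + 32974 = -2*40*197 + 32974 = -80*197 + 32974 = -15760 + 32974 = 17214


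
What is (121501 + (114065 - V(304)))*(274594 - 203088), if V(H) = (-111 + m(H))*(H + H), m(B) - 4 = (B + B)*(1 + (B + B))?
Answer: -16076318859524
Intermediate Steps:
m(B) = 4 + 2*B*(1 + 2*B) (m(B) = 4 + (B + B)*(1 + (B + B)) = 4 + (2*B)*(1 + 2*B) = 4 + 2*B*(1 + 2*B))
V(H) = 2*H*(-107 + 2*H + 4*H²) (V(H) = (-111 + (4 + 2*H + 4*H²))*(H + H) = (-107 + 2*H + 4*H²)*(2*H) = 2*H*(-107 + 2*H + 4*H²))
(121501 + (114065 - V(304)))*(274594 - 203088) = (121501 + (114065 - 2*304*(-107 + 2*304 + 4*304²)))*(274594 - 203088) = (121501 + (114065 - 2*304*(-107 + 608 + 4*92416)))*71506 = (121501 + (114065 - 2*304*(-107 + 608 + 369664)))*71506 = (121501 + (114065 - 2*304*370165))*71506 = (121501 + (114065 - 1*225060320))*71506 = (121501 + (114065 - 225060320))*71506 = (121501 - 224946255)*71506 = -224824754*71506 = -16076318859524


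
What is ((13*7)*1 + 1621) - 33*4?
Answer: 1580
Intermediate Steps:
((13*7)*1 + 1621) - 33*4 = (91*1 + 1621) - 132 = (91 + 1621) - 132 = 1712 - 132 = 1580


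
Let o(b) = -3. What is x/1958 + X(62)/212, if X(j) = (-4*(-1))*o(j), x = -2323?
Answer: -128993/103774 ≈ -1.2430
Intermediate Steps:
X(j) = -12 (X(j) = -4*(-1)*(-3) = 4*(-3) = -12)
x/1958 + X(62)/212 = -2323/1958 - 12/212 = -2323*1/1958 - 12*1/212 = -2323/1958 - 3/53 = -128993/103774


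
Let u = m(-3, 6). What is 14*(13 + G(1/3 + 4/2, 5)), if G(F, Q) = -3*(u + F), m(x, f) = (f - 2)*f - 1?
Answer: -882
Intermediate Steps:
m(x, f) = -1 + f*(-2 + f) (m(x, f) = (-2 + f)*f - 1 = f*(-2 + f) - 1 = -1 + f*(-2 + f))
u = 23 (u = -1 + 6**2 - 2*6 = -1 + 36 - 12 = 23)
G(F, Q) = -69 - 3*F (G(F, Q) = -3*(23 + F) = -69 - 3*F)
14*(13 + G(1/3 + 4/2, 5)) = 14*(13 + (-69 - 3*(1/3 + 4/2))) = 14*(13 + (-69 - 3*(1*(1/3) + 4*(1/2)))) = 14*(13 + (-69 - 3*(1/3 + 2))) = 14*(13 + (-69 - 3*7/3)) = 14*(13 + (-69 - 7)) = 14*(13 - 76) = 14*(-63) = -882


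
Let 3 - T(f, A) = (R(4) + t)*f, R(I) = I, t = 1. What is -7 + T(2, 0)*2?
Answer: -21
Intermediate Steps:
T(f, A) = 3 - 5*f (T(f, A) = 3 - (4 + 1)*f = 3 - 5*f)
-7 + T(2, 0)*2 = -7 + (3 - 5*2)*2 = -7 + (3 - 10)*2 = -7 - 7*2 = -7 - 14 = -21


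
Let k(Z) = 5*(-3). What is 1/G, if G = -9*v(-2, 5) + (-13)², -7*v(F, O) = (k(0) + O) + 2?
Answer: 7/1111 ≈ 0.0063006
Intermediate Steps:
k(Z) = -15
v(F, O) = 13/7 - O/7 (v(F, O) = -((-15 + O) + 2)/7 = -(-13 + O)/7 = 13/7 - O/7)
G = 1111/7 (G = -9*(13/7 - ⅐*5) + (-13)² = -9*(13/7 - 5/7) + 169 = -9*8/7 + 169 = -72/7 + 169 = 1111/7 ≈ 158.71)
1/G = 1/(1111/7) = 7/1111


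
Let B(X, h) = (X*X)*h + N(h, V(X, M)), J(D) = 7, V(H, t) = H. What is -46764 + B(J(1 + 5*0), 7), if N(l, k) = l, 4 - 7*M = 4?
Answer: -46414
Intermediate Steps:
M = 0 (M = 4/7 - 1/7*4 = 4/7 - 4/7 = 0)
B(X, h) = h + h*X**2 (B(X, h) = (X*X)*h + h = X**2*h + h = h*X**2 + h = h + h*X**2)
-46764 + B(J(1 + 5*0), 7) = -46764 + 7*(1 + 7**2) = -46764 + 7*(1 + 49) = -46764 + 7*50 = -46764 + 350 = -46414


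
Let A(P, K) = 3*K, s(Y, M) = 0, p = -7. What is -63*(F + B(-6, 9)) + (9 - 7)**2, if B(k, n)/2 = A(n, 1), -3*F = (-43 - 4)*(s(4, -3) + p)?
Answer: 6535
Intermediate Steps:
F = -329/3 (F = -(-43 - 4)*(0 - 7)/3 = -(-47)*(-7)/3 = -1/3*329 = -329/3 ≈ -109.67)
B(k, n) = 6 (B(k, n) = 2*(3*1) = 2*3 = 6)
-63*(F + B(-6, 9)) + (9 - 7)**2 = -63*(-329/3 + 6) + (9 - 7)**2 = -63*(-311/3) + 2**2 = 6531 + 4 = 6535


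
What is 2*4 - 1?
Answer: 7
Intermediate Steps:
2*4 - 1 = 8 - 1 = 7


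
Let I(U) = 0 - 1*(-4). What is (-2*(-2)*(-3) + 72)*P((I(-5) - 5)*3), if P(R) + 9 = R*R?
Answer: 0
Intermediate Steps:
I(U) = 4 (I(U) = 0 + 4 = 4)
P(R) = -9 + R² (P(R) = -9 + R*R = -9 + R²)
(-2*(-2)*(-3) + 72)*P((I(-5) - 5)*3) = (-2*(-2)*(-3) + 72)*(-9 + ((4 - 5)*3)²) = (4*(-3) + 72)*(-9 + (-1*3)²) = (-12 + 72)*(-9 + (-3)²) = 60*(-9 + 9) = 60*0 = 0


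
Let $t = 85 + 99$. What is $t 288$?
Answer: $52992$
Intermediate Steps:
$t = 184$
$t 288 = 184 \cdot 288 = 52992$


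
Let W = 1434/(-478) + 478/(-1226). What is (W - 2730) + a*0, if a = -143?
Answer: -1675568/613 ≈ -2733.4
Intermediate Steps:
W = -2078/613 (W = 1434*(-1/478) + 478*(-1/1226) = -3 - 239/613 = -2078/613 ≈ -3.3899)
(W - 2730) + a*0 = (-2078/613 - 2730) - 143*0 = -1675568/613 + 0 = -1675568/613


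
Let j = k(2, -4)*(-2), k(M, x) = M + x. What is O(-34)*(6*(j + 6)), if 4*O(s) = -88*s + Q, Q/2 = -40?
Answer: 43680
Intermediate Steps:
Q = -80 (Q = 2*(-40) = -80)
O(s) = -20 - 22*s (O(s) = (-88*s - 80)/4 = (-80 - 88*s)/4 = -20 - 22*s)
j = 4 (j = (2 - 4)*(-2) = -2*(-2) = 4)
O(-34)*(6*(j + 6)) = (-20 - 22*(-34))*(6*(4 + 6)) = (-20 + 748)*(6*10) = 728*60 = 43680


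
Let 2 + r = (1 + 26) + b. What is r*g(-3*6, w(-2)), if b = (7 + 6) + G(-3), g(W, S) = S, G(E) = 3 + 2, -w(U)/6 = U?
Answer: 516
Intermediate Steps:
w(U) = -6*U
G(E) = 5
b = 18 (b = (7 + 6) + 5 = 13 + 5 = 18)
r = 43 (r = -2 + ((1 + 26) + 18) = -2 + (27 + 18) = -2 + 45 = 43)
r*g(-3*6, w(-2)) = 43*(-6*(-2)) = 43*12 = 516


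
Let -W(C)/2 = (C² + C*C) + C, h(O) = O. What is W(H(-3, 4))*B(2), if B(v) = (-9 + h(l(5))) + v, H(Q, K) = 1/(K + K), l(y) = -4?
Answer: 55/16 ≈ 3.4375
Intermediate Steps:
H(Q, K) = 1/(2*K)
B(v) = -13 + v (B(v) = (-9 - 4) + v = -13 + v)
W(C) = -4*C² - 2*C (W(C) = -2*((C² + C*C) + C) = -2*((C² + C²) + C) = -2*(2*C² + C) = -2*(C + 2*C²) = -4*C² - 2*C)
W(H(-3, 4))*B(2) = (-2*(½)/4*(1 + 2*((½)/4)))*(-13 + 2) = -2*(½)*(¼)*(1 + 2*((½)*(¼)))*(-11) = -2*⅛*(1 + 2*(⅛))*(-11) = -2*⅛*(1 + ¼)*(-11) = -2*⅛*5/4*(-11) = -5/16*(-11) = 55/16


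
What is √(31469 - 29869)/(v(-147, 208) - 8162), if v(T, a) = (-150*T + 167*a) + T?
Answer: 40/48477 ≈ 0.00082513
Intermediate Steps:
v(T, a) = -149*T + 167*a
√(31469 - 29869)/(v(-147, 208) - 8162) = √(31469 - 29869)/((-149*(-147) + 167*208) - 8162) = √1600/((21903 + 34736) - 8162) = 40/(56639 - 8162) = 40/48477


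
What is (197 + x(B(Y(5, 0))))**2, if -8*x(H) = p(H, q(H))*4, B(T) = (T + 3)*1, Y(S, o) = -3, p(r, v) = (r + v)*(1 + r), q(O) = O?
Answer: 38809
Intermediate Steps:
p(r, v) = (1 + r)*(r + v)
B(T) = 3 + T (B(T) = (3 + T)*1 = 3 + T)
x(H) = -H - H**2 (x(H) = -(H + H + H**2 + H*H)*4/8 = -(H + H + H**2 + H**2)*4/8 = -(2*H + 2*H**2)*4/8 = -(8*H + 8*H**2)/8 = -H - H**2)
(197 + x(B(Y(5, 0))))**2 = (197 + (3 - 3)*(-1 - (3 - 3)))**2 = (197 + 0*(-1 - 1*0))**2 = (197 + 0*(-1 + 0))**2 = (197 + 0*(-1))**2 = (197 + 0)**2 = 197**2 = 38809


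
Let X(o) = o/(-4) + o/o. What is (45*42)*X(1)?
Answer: 2835/2 ≈ 1417.5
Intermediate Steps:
X(o) = 1 - o/4 (X(o) = o*(-¼) + 1 = -o/4 + 1 = 1 - o/4)
(45*42)*X(1) = (45*42)*(1 - ¼*1) = 1890*(1 - ¼) = 1890*(¾) = 2835/2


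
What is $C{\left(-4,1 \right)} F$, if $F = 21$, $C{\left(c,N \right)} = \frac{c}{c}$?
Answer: $21$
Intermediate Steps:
$C{\left(c,N \right)} = 1$
$C{\left(-4,1 \right)} F = 1 \cdot 21 = 21$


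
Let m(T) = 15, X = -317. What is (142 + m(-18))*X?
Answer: -49769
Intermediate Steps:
(142 + m(-18))*X = (142 + 15)*(-317) = 157*(-317) = -49769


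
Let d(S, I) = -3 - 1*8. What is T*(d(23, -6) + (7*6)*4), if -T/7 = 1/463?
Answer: -1099/463 ≈ -2.3736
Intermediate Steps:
d(S, I) = -11 (d(S, I) = -3 - 8 = -11)
T = -7/463 ≈ -0.015119
T*(d(23, -6) + (7*6)*4) = -7*(-11 + (7*6)*4)/463 = -7*(-11 + 42*4)/463 = -7*(-11 + 168)/463 = -7/463*157 = -1099/463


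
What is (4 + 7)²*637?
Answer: 77077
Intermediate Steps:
(4 + 7)²*637 = 11²*637 = 121*637 = 77077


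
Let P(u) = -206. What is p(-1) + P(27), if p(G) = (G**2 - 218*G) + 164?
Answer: 177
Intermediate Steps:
p(G) = 164 + G**2 - 218*G
p(-1) + P(27) = (164 + (-1)**2 - 218*(-1)) - 206 = (164 + 1 + 218) - 206 = 383 - 206 = 177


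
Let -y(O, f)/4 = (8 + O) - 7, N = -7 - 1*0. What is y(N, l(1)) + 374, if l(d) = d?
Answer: 398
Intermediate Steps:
N = -7 (N = -7 + 0 = -7)
y(O, f) = -4 - 4*O (y(O, f) = -4*((8 + O) - 7) = -4*(1 + O) = -4 - 4*O)
y(N, l(1)) + 374 = (-4 - 4*(-7)) + 374 = (-4 + 28) + 374 = 24 + 374 = 398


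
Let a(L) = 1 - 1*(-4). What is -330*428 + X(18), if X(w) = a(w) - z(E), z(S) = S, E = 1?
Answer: -141236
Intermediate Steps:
a(L) = 5 (a(L) = 1 + 4 = 5)
X(w) = 4 (X(w) = 5 - 1*1 = 5 - 1 = 4)
-330*428 + X(18) = -330*428 + 4 = -141240 + 4 = -141236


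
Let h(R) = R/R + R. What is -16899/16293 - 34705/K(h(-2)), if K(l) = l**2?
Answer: -188488488/5431 ≈ -34706.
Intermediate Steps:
h(R) = 1 + R
-16899/16293 - 34705/K(h(-2)) = -16899/16293 - 34705/(1 - 2)**2 = -16899*1/16293 - 34705/((-1)**2) = -5633/5431 - 34705/1 = -5633/5431 - 34705*1 = -5633/5431 - 34705 = -188488488/5431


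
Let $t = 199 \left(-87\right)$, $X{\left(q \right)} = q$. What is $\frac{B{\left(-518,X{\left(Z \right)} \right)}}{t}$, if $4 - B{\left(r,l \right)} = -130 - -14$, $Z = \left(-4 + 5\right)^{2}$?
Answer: $- \frac{40}{5771} \approx -0.0069312$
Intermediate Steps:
$Z = 1$ ($Z = 1^{2} = 1$)
$t = -17313$
$B{\left(r,l \right)} = 120$ ($B{\left(r,l \right)} = 4 - \left(-130 - -14\right) = 4 - \left(-130 + 14\right) = 4 - -116 = 4 + 116 = 120$)
$\frac{B{\left(-518,X{\left(Z \right)} \right)}}{t} = \frac{120}{-17313} = 120 \left(- \frac{1}{17313}\right) = - \frac{40}{5771}$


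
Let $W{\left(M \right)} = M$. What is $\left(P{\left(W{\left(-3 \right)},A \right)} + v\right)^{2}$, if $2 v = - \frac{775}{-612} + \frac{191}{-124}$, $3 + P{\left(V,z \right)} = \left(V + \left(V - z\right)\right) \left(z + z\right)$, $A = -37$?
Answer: $\frac{1899328227926089}{359936784} \approx 5.2768 \cdot 10^{6}$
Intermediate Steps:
$P{\left(V,z \right)} = -3 + 2 z \left(- z + 2 V\right)$ ($P{\left(V,z \right)} = -3 + \left(V + \left(V - z\right)\right) \left(z + z\right) = -3 + \left(- z + 2 V\right) 2 z = -3 + 2 z \left(- z + 2 V\right)$)
$v = - \frac{2599}{18972}$ ($v = \frac{- \frac{775}{-612} + \frac{191}{-124}}{2} = \frac{\left(-775\right) \left(- \frac{1}{612}\right) + 191 \left(- \frac{1}{124}\right)}{2} = \frac{\frac{775}{612} - \frac{191}{124}}{2} = \frac{1}{2} \left(- \frac{2599}{9486}\right) = - \frac{2599}{18972} \approx -0.13699$)
$\left(P{\left(W{\left(-3 \right)},A \right)} + v\right)^{2} = \left(\left(-3 - 2 \left(-37\right)^{2} + 4 \left(-3\right) \left(-37\right)\right) - \frac{2599}{18972}\right)^{2} = \left(\left(-3 - 2738 + 444\right) - \frac{2599}{18972}\right)^{2} = \left(-2297 - \frac{2599}{18972}\right)^{2} = \left(- \frac{43581283}{18972}\right)^{2} = \frac{1899328227926089}{359936784}$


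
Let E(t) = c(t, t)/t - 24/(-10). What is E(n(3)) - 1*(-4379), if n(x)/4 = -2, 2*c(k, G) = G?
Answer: 43819/10 ≈ 4381.9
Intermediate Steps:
c(k, G) = G/2
n(x) = -8 (n(x) = 4*(-2) = -8)
E(t) = 29/10 (E(t) = (t/2)/t - 24/(-10) = ½ - 24*(-⅒) = ½ + 12/5 = 29/10)
E(n(3)) - 1*(-4379) = 29/10 - 1*(-4379) = 29/10 + 4379 = 43819/10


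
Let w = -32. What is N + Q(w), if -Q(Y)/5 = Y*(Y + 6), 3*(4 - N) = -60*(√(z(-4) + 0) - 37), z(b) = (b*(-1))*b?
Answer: -4896 + 80*I ≈ -4896.0 + 80.0*I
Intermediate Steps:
z(b) = -b² (z(b) = (-b)*b = -b²)
N = -736 + 80*I (N = 4 - (-20)*(√(-1*(-4)² + 0) - 37) = 4 - (-20)*(√(-1*16 + 0) - 37) = 4 - (-20)*(√(-16 + 0) - 37) = 4 - (-20)*(√(-16) - 37) = 4 - (-20)*(4*I - 37) = 4 - (-20)*(-37 + 4*I) = 4 - (2220 - 240*I)/3 = 4 + (-740 + 80*I) = -736 + 80*I ≈ -736.0 + 80.0*I)
Q(Y) = -5*Y*(6 + Y) (Q(Y) = -5*Y*(Y + 6) = -5*Y*(6 + Y))
N + Q(w) = (-736 + 80*I) - 5*(-32)*(6 - 32) = (-736 + 80*I) - 5*(-32)*(-26) = (-736 + 80*I) - 4160 = -4896 + 80*I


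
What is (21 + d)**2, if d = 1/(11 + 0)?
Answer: 53824/121 ≈ 444.83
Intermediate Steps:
d = 1/11 ≈ 0.090909
(21 + d)**2 = (21 + 1/11)**2 = (232/11)**2 = 53824/121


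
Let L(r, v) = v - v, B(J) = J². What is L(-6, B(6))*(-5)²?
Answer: 0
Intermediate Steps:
L(r, v) = 0
L(-6, B(6))*(-5)² = 0*(-5)² = 0*25 = 0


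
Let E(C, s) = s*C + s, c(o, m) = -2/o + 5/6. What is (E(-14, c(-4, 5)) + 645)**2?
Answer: 3545689/9 ≈ 3.9397e+5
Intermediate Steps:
c(o, m) = 5/6 - 2/o (c(o, m) = -2/o + 5*(1/6) = -2/o + 5/6 = 5/6 - 2/o)
E(C, s) = s + C*s (E(C, s) = C*s + s = s + C*s)
(E(-14, c(-4, 5)) + 645)**2 = ((5/6 - 2/(-4))*(1 - 14) + 645)**2 = ((5/6 - 2*(-1/4))*(-13) + 645)**2 = ((5/6 + 1/2)*(-13) + 645)**2 = ((4/3)*(-13) + 645)**2 = (-52/3 + 645)**2 = (1883/3)**2 = 3545689/9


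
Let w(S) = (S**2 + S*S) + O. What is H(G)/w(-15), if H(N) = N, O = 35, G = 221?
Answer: 221/485 ≈ 0.45567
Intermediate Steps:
w(S) = 35 + 2*S**2 (w(S) = (S**2 + S*S) + 35 = (S**2 + S**2) + 35 = 2*S**2 + 35 = 35 + 2*S**2)
H(G)/w(-15) = 221/(35 + 2*(-15)**2) = 221/(35 + 2*225) = 221/(35 + 450) = 221/485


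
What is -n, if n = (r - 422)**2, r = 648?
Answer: -51076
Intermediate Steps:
n = 51076 (n = (648 - 422)**2 = 226**2 = 51076)
-n = -1*51076 = -51076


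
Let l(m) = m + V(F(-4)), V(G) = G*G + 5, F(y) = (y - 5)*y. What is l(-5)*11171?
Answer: 14477616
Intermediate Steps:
F(y) = y*(-5 + y) (F(y) = (-5 + y)*y = y*(-5 + y))
V(G) = 5 + G**2 (V(G) = G**2 + 5 = 5 + G**2)
l(m) = 1301 + m (l(m) = m + (5 + (-4*(-5 - 4))**2) = m + (5 + (-4*(-9))**2) = m + (5 + 36**2) = m + (5 + 1296) = m + 1301 = 1301 + m)
l(-5)*11171 = (1301 - 5)*11171 = 1296*11171 = 14477616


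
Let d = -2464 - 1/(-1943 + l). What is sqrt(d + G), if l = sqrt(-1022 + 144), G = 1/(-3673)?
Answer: sqrt(3673)*sqrt((17584676766 - 9050273*I*sqrt(878))/(-1943 + I*sqrt(878)))/3673 ≈ 7.9041e-8 + 49.639*I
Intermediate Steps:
G = -1/3673 ≈ -0.00027226
l = I*sqrt(878) (l = sqrt(-878) = I*sqrt(878) ≈ 29.631*I)
d = -2464 - 1/(-1943 + I*sqrt(878)) ≈ -2464.0 + 7.8469e-6*I
sqrt(d + G) = sqrt((-9304374985/3776127 + I*sqrt(878)/3776127) - 1/3673) = sqrt(-34174973096032/13869714471 + I*sqrt(878)/3776127)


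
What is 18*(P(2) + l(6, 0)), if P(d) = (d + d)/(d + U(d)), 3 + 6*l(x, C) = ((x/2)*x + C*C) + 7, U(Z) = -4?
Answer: 30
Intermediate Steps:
l(x, C) = 2/3 + C**2/6 + x**2/12 (l(x, C) = -1/2 + (((x/2)*x + C*C) + 7)/6 = -1/2 + (((x*(1/2))*x + C**2) + 7)/6 = -1/2 + (((x/2)*x + C**2) + 7)/6 = -1/2 + ((x**2/2 + C**2) + 7)/6 = -1/2 + ((C**2 + x**2/2) + 7)/6 = -1/2 + (7 + C**2 + x**2/2)/6 = -1/2 + (7/6 + C**2/6 + x**2/12) = 2/3 + C**2/6 + x**2/12)
P(d) = 2*d/(-4 + d) (P(d) = (d + d)/(d - 4) = (2*d)/(-4 + d) = 2*d/(-4 + d))
18*(P(2) + l(6, 0)) = 18*(2*2/(-4 + 2) + (2/3 + (1/6)*0**2 + (1/12)*6**2)) = 18*(2*2/(-2) + (2/3 + (1/6)*0 + (1/12)*36)) = 18*(2*2*(-1/2) + (2/3 + 0 + 3)) = 18*(-2 + 11/3) = 18*(5/3) = 30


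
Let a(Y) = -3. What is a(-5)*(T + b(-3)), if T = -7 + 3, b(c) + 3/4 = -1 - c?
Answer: 33/4 ≈ 8.2500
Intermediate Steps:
b(c) = -7/4 - c (b(c) = -3/4 + (-1 - c) = -7/4 - c)
T = -4
a(-5)*(T + b(-3)) = -3*(-4 + (-7/4 - 1*(-3))) = -3*(-4 + (-7/4 + 3)) = -3*(-4 + 5/4) = -3*(-11/4) = 33/4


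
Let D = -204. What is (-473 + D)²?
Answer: 458329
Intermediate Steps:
(-473 + D)² = (-473 - 204)² = (-677)² = 458329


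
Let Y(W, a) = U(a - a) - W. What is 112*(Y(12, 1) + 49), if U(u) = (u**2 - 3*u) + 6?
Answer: 4816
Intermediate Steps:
U(u) = 6 + u**2 - 3*u
Y(W, a) = 6 - W (Y(W, a) = (6 + (a - a)**2 - 3*(a - a)) - W = (6 + 0**2 - 3*0) - W = (6 + 0 + 0) - W = 6 - W)
112*(Y(12, 1) + 49) = 112*((6 - 1*12) + 49) = 112*((6 - 12) + 49) = 112*(-6 + 49) = 112*43 = 4816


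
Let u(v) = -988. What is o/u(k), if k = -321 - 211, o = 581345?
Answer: -581345/988 ≈ -588.41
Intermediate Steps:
k = -532
o/u(k) = 581345/(-988) = 581345*(-1/988) = -581345/988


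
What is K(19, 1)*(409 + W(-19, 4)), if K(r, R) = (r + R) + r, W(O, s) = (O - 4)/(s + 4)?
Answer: 126711/8 ≈ 15839.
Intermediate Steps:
W(O, s) = (-4 + O)/(4 + s)
K(r, R) = R + 2*r (K(r, R) = (R + r) + r = R + 2*r)
K(19, 1)*(409 + W(-19, 4)) = (1 + 2*19)*(409 + (-4 - 19)/(4 + 4)) = (1 + 38)*(409 - 23/8) = 39*(409 + (⅛)*(-23)) = 39*(409 - 23/8) = 39*(3249/8) = 126711/8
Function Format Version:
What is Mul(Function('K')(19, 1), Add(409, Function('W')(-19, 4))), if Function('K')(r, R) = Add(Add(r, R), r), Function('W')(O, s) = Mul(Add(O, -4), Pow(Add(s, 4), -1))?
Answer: Rational(126711, 8) ≈ 15839.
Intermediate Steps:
Function('W')(O, s) = Mul(Pow(Add(4, s), -1), Add(-4, O)) (Function('W')(O, s) = Mul(Add(-4, O), Pow(Add(4, s), -1)) = Mul(Pow(Add(4, s), -1), Add(-4, O)))
Function('K')(r, R) = Add(R, Mul(2, r)) (Function('K')(r, R) = Add(Add(R, r), r) = Add(R, Mul(2, r)))
Mul(Function('K')(19, 1), Add(409, Function('W')(-19, 4))) = Mul(Add(1, Mul(2, 19)), Add(409, Mul(Pow(Add(4, 4), -1), Add(-4, -19)))) = Mul(Add(1, 38), Add(409, Mul(Pow(8, -1), -23))) = Mul(39, Add(409, Mul(Rational(1, 8), -23))) = Mul(39, Add(409, Rational(-23, 8))) = Mul(39, Rational(3249, 8)) = Rational(126711, 8)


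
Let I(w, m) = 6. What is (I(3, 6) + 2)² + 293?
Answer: 357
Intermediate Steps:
(I(3, 6) + 2)² + 293 = (6 + 2)² + 293 = 8² + 293 = 64 + 293 = 357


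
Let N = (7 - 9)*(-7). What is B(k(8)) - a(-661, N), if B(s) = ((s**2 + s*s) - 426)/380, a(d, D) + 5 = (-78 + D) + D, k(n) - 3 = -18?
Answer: 5231/95 ≈ 55.063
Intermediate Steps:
k(n) = -15 (k(n) = 3 - 18 = -15)
N = 14 (N = -2*(-7) = 14)
a(d, D) = -83 + 2*D (a(d, D) = -5 + ((-78 + D) + D) = -5 + (-78 + 2*D) = -83 + 2*D)
B(s) = -213/190 + s**2/190 (B(s) = ((s**2 + s**2) - 426)*(1/380) = (2*s**2 - 426)*(1/380) = (-426 + 2*s**2)*(1/380) = -213/190 + s**2/190)
B(k(8)) - a(-661, N) = (-213/190 + (1/190)*(-15)**2) - (-83 + 2*14) = (-213/190 + (1/190)*225) - (-83 + 28) = (-213/190 + 45/38) - 1*(-55) = 6/95 + 55 = 5231/95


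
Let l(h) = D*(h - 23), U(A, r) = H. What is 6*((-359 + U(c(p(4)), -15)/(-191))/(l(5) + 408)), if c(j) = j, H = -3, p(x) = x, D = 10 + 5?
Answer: -68566/4393 ≈ -15.608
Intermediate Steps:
D = 15
U(A, r) = -3
l(h) = -345 + 15*h (l(h) = 15*(h - 23) = 15*(-23 + h) = -345 + 15*h)
6*((-359 + U(c(p(4)), -15)/(-191))/(l(5) + 408)) = 6*((-359 - 3/(-191))/((-345 + 15*5) + 408)) = 6*((-359 - 3*(-1/191))/((-345 + 75) + 408)) = 6*((-359 + 3/191)/(-270 + 408)) = 6*(-68566/191/138) = 6*(-68566/191*1/138) = 6*(-34283/13179) = -68566/4393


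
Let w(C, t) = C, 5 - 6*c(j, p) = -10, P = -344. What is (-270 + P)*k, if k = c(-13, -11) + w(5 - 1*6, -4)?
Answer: -921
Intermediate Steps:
c(j, p) = 5/2 (c(j, p) = ⅚ - ⅙*(-10) = ⅚ + 5/3 = 5/2)
k = 3/2 (k = 5/2 + (5 - 1*6) = 5/2 + (5 - 6) = 5/2 - 1 = 3/2 ≈ 1.5000)
(-270 + P)*k = (-270 - 344)*(3/2) = -614*3/2 = -921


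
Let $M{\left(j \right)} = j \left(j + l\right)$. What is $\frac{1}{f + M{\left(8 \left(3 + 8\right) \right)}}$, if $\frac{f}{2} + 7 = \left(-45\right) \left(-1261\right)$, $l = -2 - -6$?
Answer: $\frac{1}{121572} \approx 8.2256 \cdot 10^{-6}$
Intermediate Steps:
$l = 4$ ($l = -2 + 6 = 4$)
$f = 113476$ ($f = -14 + 2 \left(\left(-45\right) \left(-1261\right)\right) = -14 + 2 \cdot 56745 = -14 + 113490 = 113476$)
$M{\left(j \right)} = j \left(4 + j\right)$ ($M{\left(j \right)} = j \left(j + 4\right) = j \left(4 + j\right)$)
$\frac{1}{f + M{\left(8 \left(3 + 8\right) \right)}} = \frac{1}{113476 + 8 \left(3 + 8\right) \left(4 + 8 \left(3 + 8\right)\right)} = \frac{1}{113476 + 8 \cdot 11 \left(4 + 8 \cdot 11\right)} = \frac{1}{113476 + 88 \left(4 + 88\right)} = \frac{1}{113476 + 88 \cdot 92} = \frac{1}{113476 + 8096} = \frac{1}{121572}$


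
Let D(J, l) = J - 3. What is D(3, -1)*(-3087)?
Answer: 0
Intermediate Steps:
D(J, l) = -3 + J
D(3, -1)*(-3087) = (-3 + 3)*(-3087) = 0*(-3087) = 0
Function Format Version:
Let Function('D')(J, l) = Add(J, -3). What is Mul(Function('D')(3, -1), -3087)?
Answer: 0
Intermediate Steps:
Function('D')(J, l) = Add(-3, J)
Mul(Function('D')(3, -1), -3087) = Mul(Add(-3, 3), -3087) = Mul(0, -3087) = 0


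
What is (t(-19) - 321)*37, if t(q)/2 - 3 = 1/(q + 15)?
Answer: -23347/2 ≈ -11674.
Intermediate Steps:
t(q) = 6 + 2/(15 + q) (t(q) = 6 + 2/(q + 15) = 6 + 2/(15 + q))
(t(-19) - 321)*37 = (2*(46 + 3*(-19))/(15 - 19) - 321)*37 = (2*(46 - 57)/(-4) - 321)*37 = (2*(-¼)*(-11) - 321)*37 = (11/2 - 321)*37 = -631/2*37 = -23347/2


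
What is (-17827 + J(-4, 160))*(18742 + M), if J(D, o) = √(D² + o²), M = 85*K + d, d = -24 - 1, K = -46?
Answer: -263964389 + 59228*√1601 ≈ -2.6159e+8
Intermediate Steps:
d = -25
M = -3935 (M = 85*(-46) - 25 = -3910 - 25 = -3935)
(-17827 + J(-4, 160))*(18742 + M) = (-17827 + √((-4)² + 160²))*(18742 - 3935) = (-17827 + √(16 + 25600))*14807 = (-17827 + √25616)*14807 = (-17827 + 4*√1601)*14807 = -263964389 + 59228*√1601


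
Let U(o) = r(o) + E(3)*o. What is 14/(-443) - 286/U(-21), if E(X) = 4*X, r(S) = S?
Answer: 9452/9303 ≈ 1.0160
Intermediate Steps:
U(o) = 13*o (U(o) = o + (4*3)*o = o + 12*o = 13*o)
14/(-443) - 286/U(-21) = 14/(-443) - 286/(13*(-21)) = 14*(-1/443) - 286/(-273) = -14/443 - 286*(-1/273) = -14/443 + 22/21 = 9452/9303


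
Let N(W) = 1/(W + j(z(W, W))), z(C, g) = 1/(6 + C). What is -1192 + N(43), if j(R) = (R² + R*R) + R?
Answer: -123124047/103294 ≈ -1192.0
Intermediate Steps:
j(R) = R + 2*R² (j(R) = (R² + R²) + R = 2*R² + R = R + 2*R²)
N(W) = 1/(W + (1 + 2/(6 + W))/(6 + W))
-1192 + N(43) = -1192 + (6 + 43)²/(8 + 43 + 43*(6 + 43)²) = -1192 + 49²/(8 + 43 + 43*49²) = -1192 + 2401/(8 + 43 + 43*2401) = -1192 + 2401/(8 + 43 + 103243) = -1192 + 2401/103294 = -123124047/103294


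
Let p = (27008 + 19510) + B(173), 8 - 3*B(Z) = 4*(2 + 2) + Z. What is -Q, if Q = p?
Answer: -139373/3 ≈ -46458.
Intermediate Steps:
B(Z) = -8/3 - Z/3 (B(Z) = 8/3 - (4*(2 + 2) + Z)/3 = 8/3 - (4*4 + Z)/3 = 8/3 - (16 + Z)/3 = 8/3 + (-16/3 - Z/3) = -8/3 - Z/3)
p = 139373/3 (p = (27008 + 19510) + (-8/3 - ⅓*173) = 46518 + (-8/3 - 173/3) = 46518 - 181/3 = 139373/3 ≈ 46458.)
Q = 139373/3 ≈ 46458.
-Q = -1*139373/3 = -139373/3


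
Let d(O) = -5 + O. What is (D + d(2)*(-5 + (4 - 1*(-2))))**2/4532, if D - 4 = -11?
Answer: 25/1133 ≈ 0.022065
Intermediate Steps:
D = -7 (D = 4 - 11 = -7)
(D + d(2)*(-5 + (4 - 1*(-2))))**2/4532 = (-7 + (-5 + 2)*(-5 + (4 - 1*(-2))))**2/4532 = (-7 - 3*(-5 + (4 + 2)))**2*(1/4532) = (-7 - 3*(-5 + 6))**2*(1/4532) = (-7 - 3*1)**2*(1/4532) = (-7 - 3)**2*(1/4532) = (-10)**2*(1/4532) = 100*(1/4532) = 25/1133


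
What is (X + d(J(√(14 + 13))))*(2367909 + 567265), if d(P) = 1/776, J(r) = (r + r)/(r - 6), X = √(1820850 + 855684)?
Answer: 1467587/388 + 2935174*√2676534 ≈ 4.8020e+9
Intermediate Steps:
X = √2676534 ≈ 1636.0
J(r) = 2*r/(-6 + r) (J(r) = (2*r)/(-6 + r) = 2*r/(-6 + r))
d(P) = 1/776
(X + d(J(√(14 + 13))))*(2367909 + 567265) = (√2676534 + 1/776)*(2367909 + 567265) = (1/776 + √2676534)*2935174 = 1467587/388 + 2935174*√2676534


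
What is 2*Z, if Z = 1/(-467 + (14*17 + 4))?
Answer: -2/225 ≈ -0.0088889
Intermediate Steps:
Z = -1/225 (Z = 1/(-467 + (238 + 4)) = 1/(-467 + 242) = 1/(-225) = -1/225 ≈ -0.0044444)
2*Z = 2*(-1/225) = -2/225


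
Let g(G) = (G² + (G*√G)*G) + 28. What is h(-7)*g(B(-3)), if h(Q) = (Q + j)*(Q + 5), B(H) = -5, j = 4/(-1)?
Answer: 1166 + 550*I*√5 ≈ 1166.0 + 1229.8*I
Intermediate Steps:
j = -4 (j = 4*(-1) = -4)
h(Q) = (-4 + Q)*(5 + Q) (h(Q) = (Q - 4)*(Q + 5) = (-4 + Q)*(5 + Q))
g(G) = 28 + G² + G^(5/2) (g(G) = (G² + G^(3/2)*G) + 28 = (G² + G^(5/2)) + 28 = 28 + G² + G^(5/2))
h(-7)*g(B(-3)) = (-20 - 7 + (-7)²)*(28 + (-5)² + (-5)^(5/2)) = (-20 - 7 + 49)*(28 + 25 + 25*I*√5) = 22*(53 + 25*I*√5) = 1166 + 550*I*√5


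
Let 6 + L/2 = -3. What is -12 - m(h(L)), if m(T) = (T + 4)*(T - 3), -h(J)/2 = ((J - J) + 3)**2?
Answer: -306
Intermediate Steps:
L = -18 (L = -12 + 2*(-3) = -12 - 6 = -18)
h(J) = -18 (h(J) = -2*((J - J) + 3)**2 = -2*(0 + 3)**2 = -2*3**2 = -2*9 = -18)
m(T) = (-3 + T)*(4 + T) (m(T) = (4 + T)*(-3 + T) = (-3 + T)*(4 + T))
-12 - m(h(L)) = -12 - (-12 - 18 + (-18)**2) = -12 - (-12 - 18 + 324) = -12 - 1*294 = -12 - 294 = -306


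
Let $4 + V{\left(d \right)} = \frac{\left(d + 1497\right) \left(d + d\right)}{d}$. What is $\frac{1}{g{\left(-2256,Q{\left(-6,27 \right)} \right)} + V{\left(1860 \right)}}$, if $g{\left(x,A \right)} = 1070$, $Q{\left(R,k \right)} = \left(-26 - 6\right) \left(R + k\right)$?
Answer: $\frac{1}{7780} \approx 0.00012853$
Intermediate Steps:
$Q{\left(R,k \right)} = - 32 R - 32 k$ ($Q{\left(R,k \right)} = - 32 \left(R + k\right) = - 32 R - 32 k$)
$V{\left(d \right)} = 2990 + 2 d$ ($V{\left(d \right)} = -4 + \frac{\left(d + 1497\right) \left(d + d\right)}{d} = -4 + \frac{\left(1497 + d\right) 2 d}{d} = -4 + \frac{2 d \left(1497 + d\right)}{d} = -4 + \left(2994 + 2 d\right) = 2990 + 2 d$)
$\frac{1}{g{\left(-2256,Q{\left(-6,27 \right)} \right)} + V{\left(1860 \right)}} = \frac{1}{1070 + \left(2990 + 2 \cdot 1860\right)} = \frac{1}{1070 + \left(2990 + 3720\right)} = \frac{1}{1070 + 6710} = \frac{1}{7780}$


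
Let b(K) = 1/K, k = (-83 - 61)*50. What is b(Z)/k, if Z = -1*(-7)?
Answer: -1/50400 ≈ -1.9841e-5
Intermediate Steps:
k = -7200 (k = -144*50 = -7200)
Z = 7
b(Z)/k = 1/(7*(-7200)) = (⅐)*(-1/7200) = -1/50400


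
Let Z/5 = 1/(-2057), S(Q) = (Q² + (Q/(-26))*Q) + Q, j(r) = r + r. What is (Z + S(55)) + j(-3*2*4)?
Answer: 155934869/53482 ≈ 2915.7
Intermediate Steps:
j(r) = 2*r
S(Q) = Q + 25*Q²/26 (S(Q) = (Q² + (Q*(-1/26))*Q) + Q = (Q² + (-Q/26)*Q) + Q = (Q² - Q²/26) + Q = 25*Q²/26 + Q = Q + 25*Q²/26)
Z = -5/2057 (Z = 5/(-2057) = 5*(-1/2057) = -5/2057 ≈ -0.0024307)
(Z + S(55)) + j(-3*2*4) = (-5/2057 + (1/26)*55*(26 + 25*55)) + 2*(-3*2*4) = (-5/2057 + (1/26)*55*(26 + 1375)) + 2*(-6*4) = (-5/2057 + (1/26)*55*1401) + 2*(-24) = (-5/2057 + 77055/26) - 48 = 158502005/53482 - 48 = 155934869/53482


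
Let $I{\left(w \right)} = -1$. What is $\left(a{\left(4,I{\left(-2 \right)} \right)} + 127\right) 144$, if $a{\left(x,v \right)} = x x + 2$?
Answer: $20880$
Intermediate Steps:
$a{\left(x,v \right)} = 2 + x^{2}$ ($a{\left(x,v \right)} = x^{2} + 2 = 2 + x^{2}$)
$\left(a{\left(4,I{\left(-2 \right)} \right)} + 127\right) 144 = \left(\left(2 + 4^{2}\right) + 127\right) 144 = \left(\left(2 + 16\right) + 127\right) 144 = \left(18 + 127\right) 144 = 145 \cdot 144 = 20880$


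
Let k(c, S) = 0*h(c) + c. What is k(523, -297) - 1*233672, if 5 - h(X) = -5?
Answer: -233149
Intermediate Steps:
h(X) = 10 (h(X) = 5 - 1*(-5) = 5 + 5 = 10)
k(c, S) = c (k(c, S) = 0*10 + c = 0 + c = c)
k(523, -297) - 1*233672 = 523 - 1*233672 = 523 - 233672 = -233149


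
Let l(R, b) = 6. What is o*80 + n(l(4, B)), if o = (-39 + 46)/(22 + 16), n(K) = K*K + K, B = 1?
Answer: 1078/19 ≈ 56.737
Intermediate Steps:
n(K) = K + K² (n(K) = K² + K = K + K²)
o = 7/38 ≈ 0.18421
o*80 + n(l(4, B)) = (7/38)*80 + 6*(1 + 6) = 280/19 + 6*7 = 280/19 + 42 = 1078/19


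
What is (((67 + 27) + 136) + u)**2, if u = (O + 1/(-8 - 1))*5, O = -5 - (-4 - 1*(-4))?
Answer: 3385600/81 ≈ 41798.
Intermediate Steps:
O = -5 (O = -5 - (-4 + 4) = -5 - 1*0 = -5 + 0 = -5)
u = -230/9 (u = (-5 + 1/(-8 - 1))*5 = (-5 + 1/(-9))*5 = (-5 - 1/9)*5 = -46/9*5 = -230/9 ≈ -25.556)
(((67 + 27) + 136) + u)**2 = (((67 + 27) + 136) - 230/9)**2 = ((94 + 136) - 230/9)**2 = (230 - 230/9)**2 = (1840/9)**2 = 3385600/81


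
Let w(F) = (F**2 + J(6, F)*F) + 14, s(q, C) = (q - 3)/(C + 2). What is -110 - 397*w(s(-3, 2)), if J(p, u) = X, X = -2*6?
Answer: -54829/4 ≈ -13707.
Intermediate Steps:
s(q, C) = (-3 + q)/(2 + C)
X = -12
J(p, u) = -12
w(F) = 14 + F**2 - 12*F (w(F) = (F**2 - 12*F) + 14 = 14 + F**2 - 12*F)
-110 - 397*w(s(-3, 2)) = -110 - 397*(14 + ((-3 - 3)/(2 + 2))**2 - 12*(-3 - 3)/(2 + 2)) = -110 - 397*(14 + (-6/4)**2 - 12*(-6)/4) = -110 - 397*(14 + ((1/4)*(-6))**2 - 3*(-6)) = -110 - 397*(14 + (-3/2)**2 - 12*(-3/2)) = -110 - 397*(14 + 9/4 + 18) = -110 - 397*137/4 = -110 - 54389/4 = -54829/4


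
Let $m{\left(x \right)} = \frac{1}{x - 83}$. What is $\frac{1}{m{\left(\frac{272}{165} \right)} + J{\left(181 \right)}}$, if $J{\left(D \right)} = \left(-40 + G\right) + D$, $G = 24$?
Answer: $\frac{13423}{2214630} \approx 0.0060611$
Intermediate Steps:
$m{\left(x \right)} = \frac{1}{-83 + x}$
$J{\left(D \right)} = -16 + D$ ($J{\left(D \right)} = \left(-40 + 24\right) + D = -16 + D$)
$\frac{1}{m{\left(\frac{272}{165} \right)} + J{\left(181 \right)}} = \frac{1}{\frac{1}{-83 + \frac{272}{165}} + \left(-16 + 181\right)} = \frac{1}{\frac{1}{-83 + 272 \cdot \frac{1}{165}} + 165} = \frac{1}{\frac{1}{-83 + \frac{272}{165}} + 165} = \frac{1}{\frac{1}{- \frac{13423}{165}} + 165} = \frac{1}{- \frac{165}{13423} + 165} = \frac{1}{\frac{2214630}{13423}} = \frac{13423}{2214630}$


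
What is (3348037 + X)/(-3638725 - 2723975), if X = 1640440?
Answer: -4988477/6362700 ≈ -0.78402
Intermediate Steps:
(3348037 + X)/(-3638725 - 2723975) = (3348037 + 1640440)/(-3638725 - 2723975) = 4988477/(-6362700) = 4988477*(-1/6362700) = -4988477/6362700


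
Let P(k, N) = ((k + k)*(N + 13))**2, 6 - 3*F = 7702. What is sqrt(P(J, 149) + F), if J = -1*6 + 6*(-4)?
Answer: 4*sqrt(53142657)/3 ≈ 9719.9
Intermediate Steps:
F = -7696/3 (F = 2 - 1/3*7702 = 2 - 7702/3 = -7696/3 ≈ -2565.3)
J = -30 (J = -6 - 24 = -30)
P(k, N) = 4*k**2*(13 + N)**2 (P(k, N) = ((2*k)*(13 + N))**2 = (2*k*(13 + N))**2 = 4*k**2*(13 + N)**2)
sqrt(P(J, 149) + F) = sqrt(4*(-30)**2*(13 + 149)**2 - 7696/3) = sqrt(4*900*162**2 - 7696/3) = sqrt(4*900*26244 - 7696/3) = sqrt(94478400 - 7696/3) = sqrt(283427504/3) = 4*sqrt(53142657)/3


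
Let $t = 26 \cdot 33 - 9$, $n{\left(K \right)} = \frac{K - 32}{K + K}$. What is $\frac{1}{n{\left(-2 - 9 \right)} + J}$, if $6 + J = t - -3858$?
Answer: $\frac{22}{103465} \approx 0.00021263$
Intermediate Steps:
$n{\left(K \right)} = \frac{-32 + K}{2 K}$
$t = 849$ ($t = 858 - 9 = 849$)
$J = 4701$ ($J = -6 + \left(849 - -3858\right) = -6 + \left(849 + 3858\right) = -6 + 4707 = 4701$)
$\frac{1}{n{\left(-2 - 9 \right)} + J} = \frac{1}{\frac{-32 - 11}{2 \left(-2 - 9\right)} + 4701} = \frac{1}{\frac{-32 - 11}{2 \left(-11\right)} + 4701} = \frac{1}{\frac{1}{2} \left(- \frac{1}{11}\right) \left(-43\right) + 4701} = \frac{1}{\frac{43}{22} + 4701} = \frac{1}{\frac{103465}{22}} = \frac{22}{103465}$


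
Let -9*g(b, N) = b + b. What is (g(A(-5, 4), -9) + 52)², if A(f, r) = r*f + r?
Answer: 250000/81 ≈ 3086.4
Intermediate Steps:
A(f, r) = r + f*r (A(f, r) = f*r + r = r + f*r)
g(b, N) = -2*b/9 (g(b, N) = -(b + b)/9 = -2*b/9)
(g(A(-5, 4), -9) + 52)² = (-8*(1 - 5)/9 + 52)² = (-8*(-4)/9 + 52)² = (-2/9*(-16) + 52)² = (32/9 + 52)² = (500/9)² = 250000/81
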